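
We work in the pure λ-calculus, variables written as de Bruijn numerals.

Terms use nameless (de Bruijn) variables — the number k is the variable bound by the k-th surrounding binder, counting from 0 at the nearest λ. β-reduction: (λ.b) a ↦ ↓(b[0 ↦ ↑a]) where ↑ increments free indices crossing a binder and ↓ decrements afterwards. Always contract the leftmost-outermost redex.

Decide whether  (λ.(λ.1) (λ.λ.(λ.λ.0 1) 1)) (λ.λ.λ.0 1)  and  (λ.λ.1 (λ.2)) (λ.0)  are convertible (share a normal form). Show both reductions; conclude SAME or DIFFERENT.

Answer: DIFFERENT — A ⇓ λ.λ.λ.0 1, B ⇓ λ.λ.λ.0

Reduction:
Term A:
  start: (λ.(λ.1) (λ.λ.(λ.λ.0 1) 1)) (λ.λ.λ.0 1)
  [1] (λ.λ.λ.λ.0 1) (λ.λ.(λ.λ.0 1) 1)
  [2] λ.λ.λ.0 1

Term B:
  start: (λ.λ.1 (λ.2)) (λ.0)
  [1] λ.(λ.0) (λ.λ.0)
  [2] λ.λ.λ.0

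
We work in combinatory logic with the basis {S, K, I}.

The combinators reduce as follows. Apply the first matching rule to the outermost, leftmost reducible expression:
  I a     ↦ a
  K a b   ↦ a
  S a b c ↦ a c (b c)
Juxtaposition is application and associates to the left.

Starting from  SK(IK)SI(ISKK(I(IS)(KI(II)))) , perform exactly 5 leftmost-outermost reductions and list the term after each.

Answer: after 5 steps: SI(I(IS)(KI(II)))

Working:
  start: SK(IK)SI(ISKK(I(IS)(KI(II))))
  →1  KS(IKS)I(ISKK(I(IS)(KI(II))))
  →2  SI(ISKK(I(IS)(KI(II))))
  →3  SI(SKK(I(IS)(KI(II))))
  →4  SI(K(I(IS)(KI(II)))(K(I(IS)(KI(II)))))
  →5  SI(I(IS)(KI(II)))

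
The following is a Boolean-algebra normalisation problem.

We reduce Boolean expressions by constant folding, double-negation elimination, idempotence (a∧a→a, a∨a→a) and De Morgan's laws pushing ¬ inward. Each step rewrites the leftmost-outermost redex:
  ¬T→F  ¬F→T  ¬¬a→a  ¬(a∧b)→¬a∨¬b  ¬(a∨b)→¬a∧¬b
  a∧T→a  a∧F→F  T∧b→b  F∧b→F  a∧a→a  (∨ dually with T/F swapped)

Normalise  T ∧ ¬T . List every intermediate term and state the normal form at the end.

Answer: normal form = F  (in 2 steps)

Reduction:
  start: T ∧ ¬T
  →1  ¬T
  →2  F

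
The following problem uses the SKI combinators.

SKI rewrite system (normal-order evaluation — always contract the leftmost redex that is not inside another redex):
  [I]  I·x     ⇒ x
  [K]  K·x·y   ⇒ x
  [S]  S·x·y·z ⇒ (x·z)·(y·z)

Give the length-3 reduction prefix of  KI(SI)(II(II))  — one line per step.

Answer: after 3 steps: I(II)

Derivation:
  start: KI(SI)(II(II))
  →1  I(II(II))
  →2  II(II)
  →3  I(II)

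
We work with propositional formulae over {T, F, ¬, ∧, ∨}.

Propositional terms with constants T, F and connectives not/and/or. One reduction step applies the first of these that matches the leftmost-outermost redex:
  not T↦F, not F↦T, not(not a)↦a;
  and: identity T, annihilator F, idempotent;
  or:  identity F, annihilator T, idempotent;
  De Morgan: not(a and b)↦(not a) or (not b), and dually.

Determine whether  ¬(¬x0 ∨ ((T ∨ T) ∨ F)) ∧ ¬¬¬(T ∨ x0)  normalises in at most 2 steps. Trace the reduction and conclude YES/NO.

  start: ¬(¬x0 ∨ ((T ∨ T) ∨ F)) ∧ ¬¬¬(T ∨ x0)
  [1] (¬¬x0 ∧ ¬((T ∨ T) ∨ F)) ∧ ¬¬¬(T ∨ x0)
  [2] (x0 ∧ ¬((T ∨ T) ∨ F)) ∧ ¬¬¬(T ∨ x0)

Answer: NO — after 2 steps the term is (x0 ∧ ¬((T ∨ T) ∨ F)) ∧ ¬¬¬(T ∨ x0), not yet normal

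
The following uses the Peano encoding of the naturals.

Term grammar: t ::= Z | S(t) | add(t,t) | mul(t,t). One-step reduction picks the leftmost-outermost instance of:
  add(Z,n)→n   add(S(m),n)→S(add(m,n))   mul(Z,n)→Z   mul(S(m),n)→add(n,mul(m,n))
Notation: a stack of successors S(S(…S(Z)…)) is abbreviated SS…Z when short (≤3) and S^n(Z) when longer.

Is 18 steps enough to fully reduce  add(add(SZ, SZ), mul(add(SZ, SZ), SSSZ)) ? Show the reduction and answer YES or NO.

Answer: YES — reaches normal form S^8(Z) in 18 ≤ 18 steps

Reduction:
  start: add(add(SZ, SZ), mul(add(SZ, SZ), SSSZ))
  [1] add(S(add(Z, SZ)), mul(add(SZ, SZ), SSSZ))
  [2] S(add(add(Z, SZ), mul(add(SZ, SZ), SSSZ)))
  [3] S(add(SZ, mul(add(SZ, SZ), SSSZ)))
  [4] S(S(add(Z, mul(add(SZ, SZ), SSSZ))))
  [5] S(S(mul(add(SZ, SZ), SSSZ)))
  [6] S(S(mul(S(add(Z, SZ)), SSSZ)))
  [7] S(S(add(SSSZ, mul(add(Z, SZ), SSSZ))))
  [8] S(S(S(add(SSZ, mul(add(Z, SZ), SSSZ)))))
  [9] S(S(S(S(add(SZ, mul(add(Z, SZ), SSSZ))))))
  [10] S(S(S(S(S(add(Z, mul(add(Z, SZ), SSSZ)))))))
  [11] S(S(S(S(S(mul(add(Z, SZ), SSSZ))))))
  [12] S(S(S(S(S(mul(SZ, SSSZ))))))
  [13] S(S(S(S(S(add(SSSZ, mul(Z, SSSZ)))))))
  [14] S(S(S(S(S(S(add(SSZ, mul(Z, SSSZ))))))))
  [15] S(S(S(S(S(S(S(add(SZ, mul(Z, SSSZ)))))))))
  [16] S(S(S(S(S(S(S(S(add(Z, mul(Z, SSSZ))))))))))
  [17] S(S(S(S(S(S(S(S(mul(Z, SSSZ)))))))))
  [18] S^8(Z)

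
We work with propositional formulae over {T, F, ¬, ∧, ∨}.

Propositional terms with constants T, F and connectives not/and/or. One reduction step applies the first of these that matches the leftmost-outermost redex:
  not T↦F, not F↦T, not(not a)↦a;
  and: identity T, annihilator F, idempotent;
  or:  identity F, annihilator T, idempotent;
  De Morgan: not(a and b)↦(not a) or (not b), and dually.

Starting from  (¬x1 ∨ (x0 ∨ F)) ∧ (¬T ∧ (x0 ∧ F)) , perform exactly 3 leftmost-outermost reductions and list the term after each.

Answer: after 3 steps: (¬x1 ∨ x0) ∧ F

Reduction:
  start: (¬x1 ∨ (x0 ∨ F)) ∧ (¬T ∧ (x0 ∧ F))
  step 1: (¬x1 ∨ x0) ∧ (¬T ∧ (x0 ∧ F))
  step 2: (¬x1 ∨ x0) ∧ (F ∧ (x0 ∧ F))
  step 3: (¬x1 ∨ x0) ∧ F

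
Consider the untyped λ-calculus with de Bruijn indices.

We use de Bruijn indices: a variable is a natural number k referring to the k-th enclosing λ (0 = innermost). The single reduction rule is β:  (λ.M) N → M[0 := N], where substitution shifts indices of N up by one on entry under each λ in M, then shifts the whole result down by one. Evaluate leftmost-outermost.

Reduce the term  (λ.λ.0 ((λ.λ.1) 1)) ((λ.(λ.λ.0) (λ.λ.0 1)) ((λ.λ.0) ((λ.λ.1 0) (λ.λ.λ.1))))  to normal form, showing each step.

  start: (λ.λ.0 ((λ.λ.1) 1)) ((λ.(λ.λ.0) (λ.λ.0 1)) ((λ.λ.0) ((λ.λ.1 0) (λ.λ.λ.1))))
  [1] λ.0 ((λ.λ.1) ((λ.(λ.λ.0) (λ.λ.0 1)) ((λ.λ.0) ((λ.λ.1 0) (λ.λ.λ.1)))))
  [2] λ.0 (λ.(λ.(λ.λ.0) (λ.λ.0 1)) ((λ.λ.0) ((λ.λ.1 0) (λ.λ.λ.1))))
  [3] λ.0 (λ.(λ.λ.0) (λ.λ.0 1))
  [4] λ.0 (λ.λ.0)

Answer: normal form = λ.0 (λ.λ.0)  (in 4 steps)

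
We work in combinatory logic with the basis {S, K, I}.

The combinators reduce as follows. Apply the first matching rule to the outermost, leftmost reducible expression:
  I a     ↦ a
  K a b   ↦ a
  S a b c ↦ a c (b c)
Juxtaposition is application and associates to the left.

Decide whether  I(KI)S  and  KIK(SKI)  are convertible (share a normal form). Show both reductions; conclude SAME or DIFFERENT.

Answer: DIFFERENT — A ⇓ I, B ⇓ SKI

Derivation:
Term A:
  start: I(KI)S
  [1] KIS
  [2] I

Term B:
  start: KIK(SKI)
  [1] I(SKI)
  [2] SKI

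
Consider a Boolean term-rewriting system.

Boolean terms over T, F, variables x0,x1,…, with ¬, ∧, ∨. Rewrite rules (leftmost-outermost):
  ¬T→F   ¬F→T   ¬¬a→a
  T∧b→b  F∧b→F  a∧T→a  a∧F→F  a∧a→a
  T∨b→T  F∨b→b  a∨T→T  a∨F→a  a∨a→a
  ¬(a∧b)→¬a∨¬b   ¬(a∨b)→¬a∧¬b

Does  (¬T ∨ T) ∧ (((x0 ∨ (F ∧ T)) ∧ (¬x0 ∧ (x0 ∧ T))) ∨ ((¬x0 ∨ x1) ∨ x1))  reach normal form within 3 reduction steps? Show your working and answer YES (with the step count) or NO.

  start: (¬T ∨ T) ∧ (((x0 ∨ (F ∧ T)) ∧ (¬x0 ∧ (x0 ∧ T))) ∨ ((¬x0 ∨ x1) ∨ x1))
  [1] T ∧ (((x0 ∨ (F ∧ T)) ∧ (¬x0 ∧ (x0 ∧ T))) ∨ ((¬x0 ∨ x1) ∨ x1))
  [2] ((x0 ∨ (F ∧ T)) ∧ (¬x0 ∧ (x0 ∧ T))) ∨ ((¬x0 ∨ x1) ∨ x1)
  [3] ((x0 ∨ F) ∧ (¬x0 ∧ (x0 ∧ T))) ∨ ((¬x0 ∨ x1) ∨ x1)

Answer: NO — after 3 steps the term is ((x0 ∨ F) ∧ (¬x0 ∧ (x0 ∧ T))) ∨ ((¬x0 ∨ x1) ∨ x1), not yet normal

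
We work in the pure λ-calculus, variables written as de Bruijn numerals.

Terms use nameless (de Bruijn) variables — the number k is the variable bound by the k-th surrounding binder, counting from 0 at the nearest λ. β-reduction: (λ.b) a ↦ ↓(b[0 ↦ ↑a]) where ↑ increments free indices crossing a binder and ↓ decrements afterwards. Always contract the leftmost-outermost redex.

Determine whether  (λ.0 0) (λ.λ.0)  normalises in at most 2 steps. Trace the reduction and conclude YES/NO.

Answer: YES — reaches normal form λ.0 in 2 ≤ 2 steps

Reduction:
  start: (λ.0 0) (λ.λ.0)
  →1  (λ.λ.0) (λ.λ.0)
  →2  λ.0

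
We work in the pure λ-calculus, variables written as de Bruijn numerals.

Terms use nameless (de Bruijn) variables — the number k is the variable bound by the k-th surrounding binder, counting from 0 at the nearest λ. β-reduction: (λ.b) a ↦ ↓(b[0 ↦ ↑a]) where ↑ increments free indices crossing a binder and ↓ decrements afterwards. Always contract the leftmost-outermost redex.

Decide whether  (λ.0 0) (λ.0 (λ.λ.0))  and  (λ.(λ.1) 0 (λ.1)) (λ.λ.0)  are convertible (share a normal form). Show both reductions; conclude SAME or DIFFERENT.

Term A:
  start: (λ.0 0) (λ.0 (λ.λ.0))
  step 1: (λ.0 (λ.λ.0)) (λ.0 (λ.λ.0))
  step 2: (λ.0 (λ.λ.0)) (λ.λ.0)
  step 3: (λ.λ.0) (λ.λ.0)
  step 4: λ.0

Term B:
  start: (λ.(λ.1) 0 (λ.1)) (λ.λ.0)
  step 1: (λ.λ.λ.0) (λ.λ.0) (λ.λ.λ.0)
  step 2: (λ.λ.0) (λ.λ.λ.0)
  step 3: λ.0

Answer: SAME — A ⇓ λ.0, B ⇓ λ.0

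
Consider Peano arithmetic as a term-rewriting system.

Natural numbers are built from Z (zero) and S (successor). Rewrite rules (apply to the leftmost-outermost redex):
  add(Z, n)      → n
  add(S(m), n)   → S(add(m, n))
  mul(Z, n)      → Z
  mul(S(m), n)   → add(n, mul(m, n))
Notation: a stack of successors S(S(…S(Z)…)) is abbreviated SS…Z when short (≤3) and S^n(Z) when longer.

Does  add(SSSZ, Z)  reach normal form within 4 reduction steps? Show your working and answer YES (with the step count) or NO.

Answer: YES — reaches normal form SSSZ in 4 ≤ 4 steps

Reduction:
  start: add(SSSZ, Z)
  →1  S(add(SSZ, Z))
  →2  S(S(add(SZ, Z)))
  →3  S(S(S(add(Z, Z))))
  →4  SSSZ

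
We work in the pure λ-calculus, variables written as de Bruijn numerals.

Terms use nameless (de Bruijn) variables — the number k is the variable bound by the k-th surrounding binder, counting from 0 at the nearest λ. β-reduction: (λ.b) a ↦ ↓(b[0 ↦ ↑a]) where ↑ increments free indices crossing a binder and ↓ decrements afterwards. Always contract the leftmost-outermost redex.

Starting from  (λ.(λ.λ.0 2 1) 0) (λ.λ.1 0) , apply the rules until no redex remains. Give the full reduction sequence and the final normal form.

Answer: normal form = λ.0 (λ.λ.1 0) (λ.λ.1 0)  (in 2 steps)

Reduction:
  start: (λ.(λ.λ.0 2 1) 0) (λ.λ.1 0)
  [1] (λ.λ.0 (λ.λ.1 0) 1) (λ.λ.1 0)
  [2] λ.0 (λ.λ.1 0) (λ.λ.1 0)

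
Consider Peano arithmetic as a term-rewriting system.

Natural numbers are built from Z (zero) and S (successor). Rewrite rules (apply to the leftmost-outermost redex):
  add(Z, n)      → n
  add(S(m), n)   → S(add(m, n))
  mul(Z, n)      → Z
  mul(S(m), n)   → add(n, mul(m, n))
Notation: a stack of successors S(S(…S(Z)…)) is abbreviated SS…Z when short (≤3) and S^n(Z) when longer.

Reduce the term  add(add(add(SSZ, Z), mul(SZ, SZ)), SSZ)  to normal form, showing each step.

  start: add(add(add(SSZ, Z), mul(SZ, SZ)), SSZ)
  step 1: add(add(S(add(SZ, Z)), mul(SZ, SZ)), SSZ)
  step 2: add(S(add(add(SZ, Z), mul(SZ, SZ))), SSZ)
  step 3: S(add(add(add(SZ, Z), mul(SZ, SZ)), SSZ))
  step 4: S(add(add(S(add(Z, Z)), mul(SZ, SZ)), SSZ))
  step 5: S(add(S(add(add(Z, Z), mul(SZ, SZ))), SSZ))
  step 6: S(S(add(add(add(Z, Z), mul(SZ, SZ)), SSZ)))
  step 7: S(S(add(add(Z, mul(SZ, SZ)), SSZ)))
  step 8: S(S(add(mul(SZ, SZ), SSZ)))
  step 9: S(S(add(add(SZ, mul(Z, SZ)), SSZ)))
  step 10: S(S(add(S(add(Z, mul(Z, SZ))), SSZ)))
  step 11: S(S(S(add(add(Z, mul(Z, SZ)), SSZ))))
  step 12: S(S(S(add(mul(Z, SZ), SSZ))))
  step 13: S(S(S(add(Z, SSZ))))
  step 14: S^5(Z)

Answer: normal form = S^5(Z)  (in 14 steps)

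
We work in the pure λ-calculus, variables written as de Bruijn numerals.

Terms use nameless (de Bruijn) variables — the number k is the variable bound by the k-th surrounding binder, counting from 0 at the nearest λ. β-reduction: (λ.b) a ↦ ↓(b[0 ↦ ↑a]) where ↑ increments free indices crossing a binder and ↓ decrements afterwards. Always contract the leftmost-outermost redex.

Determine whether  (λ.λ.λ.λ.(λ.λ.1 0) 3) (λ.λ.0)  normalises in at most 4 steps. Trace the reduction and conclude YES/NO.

  start: (λ.λ.λ.λ.(λ.λ.1 0) 3) (λ.λ.0)
  step 1: λ.λ.λ.(λ.λ.1 0) (λ.λ.0)
  step 2: λ.λ.λ.λ.(λ.λ.0) 0
  step 3: λ.λ.λ.λ.λ.0

Answer: YES — reaches normal form λ.λ.λ.λ.λ.0 in 3 ≤ 4 steps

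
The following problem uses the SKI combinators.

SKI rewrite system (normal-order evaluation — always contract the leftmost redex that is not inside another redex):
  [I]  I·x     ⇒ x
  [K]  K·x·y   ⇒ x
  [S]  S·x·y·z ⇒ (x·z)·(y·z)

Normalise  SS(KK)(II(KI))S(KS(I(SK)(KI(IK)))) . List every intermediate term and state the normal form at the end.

  start: SS(KK)(II(KI))S(KS(I(SK)(KI(IK))))
  →1  S(II(KI))(KK(II(KI)))S(KS(I(SK)(KI(IK))))
  →2  II(KI)S(KK(II(KI))S)(KS(I(SK)(KI(IK))))
  →3  I(KI)S(KK(II(KI))S)(KS(I(SK)(KI(IK))))
  →4  KIS(KK(II(KI))S)(KS(I(SK)(KI(IK))))
  →5  I(KK(II(KI))S)(KS(I(SK)(KI(IK))))
  →6  KK(II(KI))S(KS(I(SK)(KI(IK))))
  →7  KS(KS(I(SK)(KI(IK))))
  →8  S

Answer: normal form = S  (in 8 steps)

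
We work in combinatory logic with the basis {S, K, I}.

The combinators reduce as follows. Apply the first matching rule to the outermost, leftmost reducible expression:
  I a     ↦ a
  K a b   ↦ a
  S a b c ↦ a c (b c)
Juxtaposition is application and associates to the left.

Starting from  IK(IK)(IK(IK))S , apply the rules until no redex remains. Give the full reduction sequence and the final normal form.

  start: IK(IK)(IK(IK))S
  →1  K(IK)(IK(IK))S
  →2  IKS
  →3  KS

Answer: normal form = KS  (in 3 steps)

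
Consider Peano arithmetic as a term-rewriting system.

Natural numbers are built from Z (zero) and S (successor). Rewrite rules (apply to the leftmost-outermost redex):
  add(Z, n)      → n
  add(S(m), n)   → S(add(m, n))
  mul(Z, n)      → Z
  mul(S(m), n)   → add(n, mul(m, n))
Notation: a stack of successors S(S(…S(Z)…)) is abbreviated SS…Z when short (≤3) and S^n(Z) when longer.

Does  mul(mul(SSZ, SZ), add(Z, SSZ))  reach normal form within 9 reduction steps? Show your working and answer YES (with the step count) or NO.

Answer: NO — after 9 steps the term is S(S(mul(add(SZ, mul(Z, SZ)), add(Z, SSZ)))), not yet normal

Working:
  start: mul(mul(SSZ, SZ), add(Z, SSZ))
  →1  mul(add(SZ, mul(SZ, SZ)), add(Z, SSZ))
  →2  mul(S(add(Z, mul(SZ, SZ))), add(Z, SSZ))
  →3  add(add(Z, SSZ), mul(add(Z, mul(SZ, SZ)), add(Z, SSZ)))
  →4  add(SSZ, mul(add(Z, mul(SZ, SZ)), add(Z, SSZ)))
  →5  S(add(SZ, mul(add(Z, mul(SZ, SZ)), add(Z, SSZ))))
  →6  S(S(add(Z, mul(add(Z, mul(SZ, SZ)), add(Z, SSZ)))))
  →7  S(S(mul(add(Z, mul(SZ, SZ)), add(Z, SSZ))))
  →8  S(S(mul(mul(SZ, SZ), add(Z, SSZ))))
  →9  S(S(mul(add(SZ, mul(Z, SZ)), add(Z, SSZ))))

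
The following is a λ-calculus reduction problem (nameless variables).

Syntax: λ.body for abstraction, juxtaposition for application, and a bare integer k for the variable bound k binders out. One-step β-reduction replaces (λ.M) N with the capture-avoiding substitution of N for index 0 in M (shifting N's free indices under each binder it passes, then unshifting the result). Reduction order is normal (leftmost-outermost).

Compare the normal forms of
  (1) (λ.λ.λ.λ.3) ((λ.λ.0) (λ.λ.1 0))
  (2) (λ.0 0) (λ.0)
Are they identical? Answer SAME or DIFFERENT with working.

Term A:
  start: (λ.λ.λ.λ.3) ((λ.λ.0) (λ.λ.1 0))
  [1] λ.λ.λ.(λ.λ.0) (λ.λ.1 0)
  [2] λ.λ.λ.λ.0

Term B:
  start: (λ.0 0) (λ.0)
  [1] (λ.0) (λ.0)
  [2] λ.0

Answer: DIFFERENT — A ⇓ λ.λ.λ.λ.0, B ⇓ λ.0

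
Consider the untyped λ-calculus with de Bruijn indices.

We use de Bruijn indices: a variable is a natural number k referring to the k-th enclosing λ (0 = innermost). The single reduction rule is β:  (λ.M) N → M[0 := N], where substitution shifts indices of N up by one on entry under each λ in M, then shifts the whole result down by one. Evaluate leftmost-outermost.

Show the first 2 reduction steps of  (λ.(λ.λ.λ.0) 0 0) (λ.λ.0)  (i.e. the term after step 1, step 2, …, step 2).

Answer: after 2 steps: (λ.λ.0) (λ.λ.0)

Working:
  start: (λ.(λ.λ.λ.0) 0 0) (λ.λ.0)
  →1  (λ.λ.λ.0) (λ.λ.0) (λ.λ.0)
  →2  (λ.λ.0) (λ.λ.0)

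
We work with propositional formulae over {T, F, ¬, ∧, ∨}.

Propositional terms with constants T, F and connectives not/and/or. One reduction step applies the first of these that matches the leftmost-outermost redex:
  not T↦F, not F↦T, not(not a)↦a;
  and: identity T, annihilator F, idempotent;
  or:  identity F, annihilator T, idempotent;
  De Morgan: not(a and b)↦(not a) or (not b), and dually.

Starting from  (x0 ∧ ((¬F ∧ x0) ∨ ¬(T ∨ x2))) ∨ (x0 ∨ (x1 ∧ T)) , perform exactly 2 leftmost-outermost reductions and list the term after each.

  start: (x0 ∧ ((¬F ∧ x0) ∨ ¬(T ∨ x2))) ∨ (x0 ∨ (x1 ∧ T))
  [1] (x0 ∧ ((T ∧ x0) ∨ ¬(T ∨ x2))) ∨ (x0 ∨ (x1 ∧ T))
  [2] (x0 ∧ (x0 ∨ ¬(T ∨ x2))) ∨ (x0 ∨ (x1 ∧ T))

Answer: after 2 steps: (x0 ∧ (x0 ∨ ¬(T ∨ x2))) ∨ (x0 ∨ (x1 ∧ T))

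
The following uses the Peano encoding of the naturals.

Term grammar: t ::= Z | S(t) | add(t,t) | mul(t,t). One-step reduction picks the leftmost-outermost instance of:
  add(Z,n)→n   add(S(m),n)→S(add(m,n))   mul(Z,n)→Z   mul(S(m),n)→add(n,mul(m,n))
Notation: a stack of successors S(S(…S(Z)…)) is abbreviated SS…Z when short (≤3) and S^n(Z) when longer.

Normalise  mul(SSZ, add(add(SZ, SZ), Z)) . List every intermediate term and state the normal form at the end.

Answer: normal form = S^4(Z)  (in 19 steps)

Derivation:
  start: mul(SSZ, add(add(SZ, SZ), Z))
  step 1: add(add(add(SZ, SZ), Z), mul(SZ, add(add(SZ, SZ), Z)))
  step 2: add(add(S(add(Z, SZ)), Z), mul(SZ, add(add(SZ, SZ), Z)))
  step 3: add(S(add(add(Z, SZ), Z)), mul(SZ, add(add(SZ, SZ), Z)))
  step 4: S(add(add(add(Z, SZ), Z), mul(SZ, add(add(SZ, SZ), Z))))
  step 5: S(add(add(SZ, Z), mul(SZ, add(add(SZ, SZ), Z))))
  step 6: S(add(S(add(Z, Z)), mul(SZ, add(add(SZ, SZ), Z))))
  step 7: S(S(add(add(Z, Z), mul(SZ, add(add(SZ, SZ), Z)))))
  step 8: S(S(add(Z, mul(SZ, add(add(SZ, SZ), Z)))))
  step 9: S(S(mul(SZ, add(add(SZ, SZ), Z))))
  step 10: S(S(add(add(add(SZ, SZ), Z), mul(Z, add(add(SZ, SZ), Z)))))
  step 11: S(S(add(add(S(add(Z, SZ)), Z), mul(Z, add(add(SZ, SZ), Z)))))
  step 12: S(S(add(S(add(add(Z, SZ), Z)), mul(Z, add(add(SZ, SZ), Z)))))
  step 13: S(S(S(add(add(add(Z, SZ), Z), mul(Z, add(add(SZ, SZ), Z))))))
  step 14: S(S(S(add(add(SZ, Z), mul(Z, add(add(SZ, SZ), Z))))))
  step 15: S(S(S(add(S(add(Z, Z)), mul(Z, add(add(SZ, SZ), Z))))))
  step 16: S(S(S(S(add(add(Z, Z), mul(Z, add(add(SZ, SZ), Z)))))))
  step 17: S(S(S(S(add(Z, mul(Z, add(add(SZ, SZ), Z)))))))
  step 18: S(S(S(S(mul(Z, add(add(SZ, SZ), Z))))))
  step 19: S^4(Z)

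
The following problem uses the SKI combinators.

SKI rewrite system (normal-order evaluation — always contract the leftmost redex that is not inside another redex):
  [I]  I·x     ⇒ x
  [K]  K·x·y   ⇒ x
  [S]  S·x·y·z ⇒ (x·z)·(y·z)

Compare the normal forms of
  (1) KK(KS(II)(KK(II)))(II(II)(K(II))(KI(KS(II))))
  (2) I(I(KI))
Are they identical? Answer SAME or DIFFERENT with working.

Answer: SAME — A ⇓ KI, B ⇓ KI

Reduction:
Term A:
  start: KK(KS(II)(KK(II)))(II(II)(K(II))(KI(KS(II))))
  [1] K(II(II)(K(II))(KI(KS(II))))
  [2] K(I(II)(K(II))(KI(KS(II))))
  [3] K(II(K(II))(KI(KS(II))))
  [4] K(I(K(II))(KI(KS(II))))
  [5] K(K(II)(KI(KS(II))))
  [6] K(II)
  [7] KI

Term B:
  start: I(I(KI))
  [1] I(KI)
  [2] KI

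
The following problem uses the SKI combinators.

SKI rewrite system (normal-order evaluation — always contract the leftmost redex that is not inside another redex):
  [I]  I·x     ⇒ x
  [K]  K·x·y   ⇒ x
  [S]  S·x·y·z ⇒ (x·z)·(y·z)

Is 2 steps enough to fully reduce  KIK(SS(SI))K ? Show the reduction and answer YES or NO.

Answer: NO — after 2 steps the term is SS(SI)K, not yet normal

Derivation:
  start: KIK(SS(SI))K
  step 1: I(SS(SI))K
  step 2: SS(SI)K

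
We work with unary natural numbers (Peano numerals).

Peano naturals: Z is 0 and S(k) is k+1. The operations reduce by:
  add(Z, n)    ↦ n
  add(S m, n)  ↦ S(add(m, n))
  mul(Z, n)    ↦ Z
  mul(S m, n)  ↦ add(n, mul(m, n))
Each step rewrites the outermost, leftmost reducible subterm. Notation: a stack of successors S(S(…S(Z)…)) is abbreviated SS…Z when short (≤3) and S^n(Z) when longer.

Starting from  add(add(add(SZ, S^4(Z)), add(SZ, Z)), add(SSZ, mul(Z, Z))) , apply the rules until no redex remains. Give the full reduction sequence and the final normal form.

  start: add(add(add(SZ, S^4(Z)), add(SZ, Z)), add(SSZ, mul(Z, Z)))
  [1] add(add(S(add(Z, S^4(Z))), add(SZ, Z)), add(SSZ, mul(Z, Z)))
  [2] add(S(add(add(Z, S^4(Z)), add(SZ, Z))), add(SSZ, mul(Z, Z)))
  [3] S(add(add(add(Z, S^4(Z)), add(SZ, Z)), add(SSZ, mul(Z, Z))))
  [4] S(add(add(S^4(Z), add(SZ, Z)), add(SSZ, mul(Z, Z))))
  [5] S(add(S(add(SSSZ, add(SZ, Z))), add(SSZ, mul(Z, Z))))
  [6] S(S(add(add(SSSZ, add(SZ, Z)), add(SSZ, mul(Z, Z)))))
  [7] S(S(add(S(add(SSZ, add(SZ, Z))), add(SSZ, mul(Z, Z)))))
  [8] S(S(S(add(add(SSZ, add(SZ, Z)), add(SSZ, mul(Z, Z))))))
  [9] S(S(S(add(S(add(SZ, add(SZ, Z))), add(SSZ, mul(Z, Z))))))
  [10] S(S(S(S(add(add(SZ, add(SZ, Z)), add(SSZ, mul(Z, Z)))))))
  [11] S(S(S(S(add(S(add(Z, add(SZ, Z))), add(SSZ, mul(Z, Z)))))))
  [12] S(S(S(S(S(add(add(Z, add(SZ, Z)), add(SSZ, mul(Z, Z))))))))
  [13] S(S(S(S(S(add(add(SZ, Z), add(SSZ, mul(Z, Z))))))))
  [14] S(S(S(S(S(add(S(add(Z, Z)), add(SSZ, mul(Z, Z))))))))
  [15] S(S(S(S(S(S(add(add(Z, Z), add(SSZ, mul(Z, Z)))))))))
  [16] S(S(S(S(S(S(add(Z, add(SSZ, mul(Z, Z)))))))))
  [17] S(S(S(S(S(S(add(SSZ, mul(Z, Z))))))))
  [18] S(S(S(S(S(S(S(add(SZ, mul(Z, Z)))))))))
  [19] S(S(S(S(S(S(S(S(add(Z, mul(Z, Z))))))))))
  [20] S(S(S(S(S(S(S(S(mul(Z, Z)))))))))
  [21] S^8(Z)

Answer: normal form = S^8(Z)  (in 21 steps)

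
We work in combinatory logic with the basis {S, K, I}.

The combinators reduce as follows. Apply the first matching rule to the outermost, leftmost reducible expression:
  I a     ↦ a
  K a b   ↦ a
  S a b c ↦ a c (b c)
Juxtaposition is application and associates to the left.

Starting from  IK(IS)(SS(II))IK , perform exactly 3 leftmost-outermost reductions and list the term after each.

  start: IK(IS)(SS(II))IK
  step 1: K(IS)(SS(II))IK
  step 2: ISIK
  step 3: SIK

Answer: after 3 steps: SIK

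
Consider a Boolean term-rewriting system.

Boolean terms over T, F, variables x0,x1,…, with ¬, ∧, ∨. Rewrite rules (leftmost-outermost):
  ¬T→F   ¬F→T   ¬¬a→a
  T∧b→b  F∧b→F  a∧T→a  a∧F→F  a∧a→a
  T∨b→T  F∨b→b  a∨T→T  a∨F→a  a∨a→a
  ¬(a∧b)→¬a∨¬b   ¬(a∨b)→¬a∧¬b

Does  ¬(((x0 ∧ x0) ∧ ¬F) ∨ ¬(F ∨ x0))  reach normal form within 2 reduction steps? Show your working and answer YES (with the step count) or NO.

  start: ¬(((x0 ∧ x0) ∧ ¬F) ∨ ¬(F ∨ x0))
  step 1: ¬((x0 ∧ x0) ∧ ¬F) ∧ ¬¬(F ∨ x0)
  step 2: (¬(x0 ∧ x0) ∨ ¬¬F) ∧ ¬¬(F ∨ x0)

Answer: NO — after 2 steps the term is (¬(x0 ∧ x0) ∨ ¬¬F) ∧ ¬¬(F ∨ x0), not yet normal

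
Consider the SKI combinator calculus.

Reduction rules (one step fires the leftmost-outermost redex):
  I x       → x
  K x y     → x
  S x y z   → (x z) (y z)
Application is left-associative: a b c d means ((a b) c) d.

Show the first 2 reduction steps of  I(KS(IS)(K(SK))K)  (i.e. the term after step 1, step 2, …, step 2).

Answer: after 2 steps: S(K(SK))K

Derivation:
  start: I(KS(IS)(K(SK))K)
  →1  KS(IS)(K(SK))K
  →2  S(K(SK))K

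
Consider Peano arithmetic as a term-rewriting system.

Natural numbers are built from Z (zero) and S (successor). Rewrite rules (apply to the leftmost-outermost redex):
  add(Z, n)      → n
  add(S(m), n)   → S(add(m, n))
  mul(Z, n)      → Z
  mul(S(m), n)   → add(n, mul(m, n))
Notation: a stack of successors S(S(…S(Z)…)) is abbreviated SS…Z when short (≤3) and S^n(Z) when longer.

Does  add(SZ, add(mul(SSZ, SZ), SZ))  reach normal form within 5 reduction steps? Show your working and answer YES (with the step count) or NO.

Answer: NO — after 5 steps the term is S(S(add(add(Z, mul(SZ, SZ)), SZ))), not yet normal

Reduction:
  start: add(SZ, add(mul(SSZ, SZ), SZ))
  step 1: S(add(Z, add(mul(SSZ, SZ), SZ)))
  step 2: S(add(mul(SSZ, SZ), SZ))
  step 3: S(add(add(SZ, mul(SZ, SZ)), SZ))
  step 4: S(add(S(add(Z, mul(SZ, SZ))), SZ))
  step 5: S(S(add(add(Z, mul(SZ, SZ)), SZ)))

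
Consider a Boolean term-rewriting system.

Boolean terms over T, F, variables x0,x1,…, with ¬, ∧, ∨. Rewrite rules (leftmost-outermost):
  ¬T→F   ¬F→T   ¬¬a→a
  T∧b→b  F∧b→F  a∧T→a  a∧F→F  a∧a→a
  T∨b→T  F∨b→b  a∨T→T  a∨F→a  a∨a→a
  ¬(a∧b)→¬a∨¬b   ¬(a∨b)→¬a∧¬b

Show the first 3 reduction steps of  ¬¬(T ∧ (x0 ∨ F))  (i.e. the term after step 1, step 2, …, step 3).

  start: ¬¬(T ∧ (x0 ∨ F))
  step 1: T ∧ (x0 ∨ F)
  step 2: x0 ∨ F
  step 3: x0

Answer: after 3 steps: x0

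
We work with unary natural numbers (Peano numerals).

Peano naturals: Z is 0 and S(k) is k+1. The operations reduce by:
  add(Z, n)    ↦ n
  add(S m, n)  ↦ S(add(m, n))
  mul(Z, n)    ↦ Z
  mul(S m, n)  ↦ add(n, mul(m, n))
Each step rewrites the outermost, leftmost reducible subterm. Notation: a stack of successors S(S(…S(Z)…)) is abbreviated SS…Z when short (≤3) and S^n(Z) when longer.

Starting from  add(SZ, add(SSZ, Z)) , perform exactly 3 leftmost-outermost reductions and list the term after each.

  start: add(SZ, add(SSZ, Z))
  →1  S(add(Z, add(SSZ, Z)))
  →2  S(add(SSZ, Z))
  →3  S(S(add(SZ, Z)))

Answer: after 3 steps: S(S(add(SZ, Z)))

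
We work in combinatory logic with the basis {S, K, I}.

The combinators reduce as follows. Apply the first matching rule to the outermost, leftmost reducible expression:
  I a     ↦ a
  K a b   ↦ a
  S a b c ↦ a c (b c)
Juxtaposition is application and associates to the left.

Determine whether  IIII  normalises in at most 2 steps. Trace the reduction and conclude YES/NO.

  start: IIII
  [1] III
  [2] II

Answer: NO — after 2 steps the term is II, not yet normal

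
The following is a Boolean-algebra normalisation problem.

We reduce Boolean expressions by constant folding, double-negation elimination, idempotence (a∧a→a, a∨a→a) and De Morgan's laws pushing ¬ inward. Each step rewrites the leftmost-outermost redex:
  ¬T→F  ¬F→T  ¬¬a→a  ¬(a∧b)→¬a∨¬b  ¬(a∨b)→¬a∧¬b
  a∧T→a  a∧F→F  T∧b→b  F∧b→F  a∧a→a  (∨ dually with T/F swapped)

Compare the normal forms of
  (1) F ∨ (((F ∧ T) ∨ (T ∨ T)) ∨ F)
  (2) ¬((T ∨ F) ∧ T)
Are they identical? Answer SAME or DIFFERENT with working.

Answer: DIFFERENT — A ⇓ T, B ⇓ F

Working:
Term A:
  start: F ∨ (((F ∧ T) ∨ (T ∨ T)) ∨ F)
  →1  ((F ∧ T) ∨ (T ∨ T)) ∨ F
  →2  (F ∧ T) ∨ (T ∨ T)
  →3  F ∨ (T ∨ T)
  →4  T ∨ T
  →5  T

Term B:
  start: ¬((T ∨ F) ∧ T)
  →1  ¬(T ∨ F) ∨ ¬T
  →2  (¬T ∧ ¬F) ∨ ¬T
  →3  (F ∧ ¬F) ∨ ¬T
  →4  F ∨ ¬T
  →5  ¬T
  →6  F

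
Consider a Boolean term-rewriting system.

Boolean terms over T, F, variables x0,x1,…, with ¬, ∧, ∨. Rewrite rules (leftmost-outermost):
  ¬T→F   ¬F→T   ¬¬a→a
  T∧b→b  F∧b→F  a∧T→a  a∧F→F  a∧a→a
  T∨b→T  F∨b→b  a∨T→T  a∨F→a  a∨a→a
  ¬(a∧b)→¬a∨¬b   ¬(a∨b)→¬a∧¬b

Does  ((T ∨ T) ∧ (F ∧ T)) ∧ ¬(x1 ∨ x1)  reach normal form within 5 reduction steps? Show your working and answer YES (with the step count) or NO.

Answer: YES — reaches normal form F in 4 ≤ 5 steps

Reduction:
  start: ((T ∨ T) ∧ (F ∧ T)) ∧ ¬(x1 ∨ x1)
  [1] (T ∧ (F ∧ T)) ∧ ¬(x1 ∨ x1)
  [2] (F ∧ T) ∧ ¬(x1 ∨ x1)
  [3] F ∧ ¬(x1 ∨ x1)
  [4] F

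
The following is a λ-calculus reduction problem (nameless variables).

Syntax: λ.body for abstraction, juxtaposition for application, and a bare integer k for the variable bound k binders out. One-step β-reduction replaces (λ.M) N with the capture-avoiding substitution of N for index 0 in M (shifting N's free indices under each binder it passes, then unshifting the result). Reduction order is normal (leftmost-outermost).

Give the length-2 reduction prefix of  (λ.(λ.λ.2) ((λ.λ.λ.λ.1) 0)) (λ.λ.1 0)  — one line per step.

  start: (λ.(λ.λ.2) ((λ.λ.λ.λ.1) 0)) (λ.λ.1 0)
  step 1: (λ.λ.λ.λ.1 0) ((λ.λ.λ.λ.1) (λ.λ.1 0))
  step 2: λ.λ.λ.1 0

Answer: after 2 steps: λ.λ.λ.1 0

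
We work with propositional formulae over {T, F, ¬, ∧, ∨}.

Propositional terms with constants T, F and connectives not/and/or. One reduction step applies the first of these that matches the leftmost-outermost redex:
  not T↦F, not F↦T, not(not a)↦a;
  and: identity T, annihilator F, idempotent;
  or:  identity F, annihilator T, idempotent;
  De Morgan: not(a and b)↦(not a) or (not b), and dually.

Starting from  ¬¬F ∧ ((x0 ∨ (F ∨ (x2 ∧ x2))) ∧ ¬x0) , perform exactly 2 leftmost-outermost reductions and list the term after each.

  start: ¬¬F ∧ ((x0 ∨ (F ∨ (x2 ∧ x2))) ∧ ¬x0)
  →1  F ∧ ((x0 ∨ (F ∨ (x2 ∧ x2))) ∧ ¬x0)
  →2  F

Answer: after 2 steps: F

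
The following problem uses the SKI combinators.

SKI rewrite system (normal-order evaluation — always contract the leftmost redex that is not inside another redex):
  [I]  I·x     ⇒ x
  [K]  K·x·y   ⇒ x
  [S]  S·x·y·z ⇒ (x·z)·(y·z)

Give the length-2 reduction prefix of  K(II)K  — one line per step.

  start: K(II)K
  step 1: II
  step 2: I

Answer: after 2 steps: I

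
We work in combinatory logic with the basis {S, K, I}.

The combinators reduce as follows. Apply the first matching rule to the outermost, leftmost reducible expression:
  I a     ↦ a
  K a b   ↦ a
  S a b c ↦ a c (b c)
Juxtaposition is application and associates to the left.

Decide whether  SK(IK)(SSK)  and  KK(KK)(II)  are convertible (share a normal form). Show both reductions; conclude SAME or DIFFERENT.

Term A:
  start: SK(IK)(SSK)
  step 1: K(SSK)(IK(SSK))
  step 2: SSK

Term B:
  start: KK(KK)(II)
  step 1: K(II)
  step 2: KI

Answer: DIFFERENT — A ⇓ SSK, B ⇓ KI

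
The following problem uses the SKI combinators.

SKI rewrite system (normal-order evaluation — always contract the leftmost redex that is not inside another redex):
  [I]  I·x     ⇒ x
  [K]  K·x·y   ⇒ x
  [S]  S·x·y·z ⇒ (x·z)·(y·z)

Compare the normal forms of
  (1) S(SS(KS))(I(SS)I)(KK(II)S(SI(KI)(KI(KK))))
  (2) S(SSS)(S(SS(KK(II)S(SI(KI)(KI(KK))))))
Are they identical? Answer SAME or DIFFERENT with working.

Answer: SAME — A ⇓ S(SSS)(S(SSS)), B ⇓ S(SSS)(S(SSS))

Working:
Term A:
  start: S(SS(KS))(I(SS)I)(KK(II)S(SI(KI)(KI(KK))))
  [1] SS(KS)(KK(II)S(SI(KI)(KI(KK))))(I(SS)I(KK(II)S(SI(KI)(KI(KK)))))
  [2] S(KK(II)S(SI(KI)(KI(KK))))(KS(KK(II)S(SI(KI)(KI(KK)))))(I(SS)I(KK(II)S(SI(KI)(KI(KK)))))
  [3] KK(II)S(SI(KI)(KI(KK)))(I(SS)I(KK(II)S(SI(KI)(KI(KK)))))(KS(KK(II)S(SI(KI)(KI(KK))))(I(SS)I(KK(II)S(SI(KI)(KI(KK))))))
  [4] KS(SI(KI)(KI(KK)))(I(SS)I(KK(II)S(SI(KI)(KI(KK)))))(KS(KK(II)S(SI(KI)(KI(KK))))(I(SS)I(KK(II)S(SI(KI)(KI(KK))))))
  [5] S(I(SS)I(KK(II)S(SI(KI)(KI(KK)))))(KS(KK(II)S(SI(KI)(KI(KK))))(I(SS)I(KK(II)S(SI(KI)(KI(KK))))))
  [6] S(SSI(KK(II)S(SI(KI)(KI(KK)))))(KS(KK(II)S(SI(KI)(KI(KK))))(I(SS)I(KK(II)S(SI(KI)(KI(KK))))))
  [7] S(S(KK(II)S(SI(KI)(KI(KK))))(I(KK(II)S(SI(KI)(KI(KK))))))(KS(KK(II)S(SI(KI)(KI(KK))))(I(SS)I(KK(II)S(SI(KI)(KI(KK))))))
  [8] S(S(KS(SI(KI)(KI(KK))))(I(KK(II)S(SI(KI)(KI(KK))))))(KS(KK(II)S(SI(KI)(KI(KK))))(I(SS)I(KK(II)S(SI(KI)(KI(KK))))))
  [9] S(SS(I(KK(II)S(SI(KI)(KI(KK))))))(KS(KK(II)S(SI(KI)(KI(KK))))(I(SS)I(KK(II)S(SI(KI)(KI(KK))))))
  [10] S(SS(KK(II)S(SI(KI)(KI(KK)))))(KS(KK(II)S(SI(KI)(KI(KK))))(I(SS)I(KK(II)S(SI(KI)(KI(KK))))))
  [11] S(SS(KS(SI(KI)(KI(KK)))))(KS(KK(II)S(SI(KI)(KI(KK))))(I(SS)I(KK(II)S(SI(KI)(KI(KK))))))
  [12] S(SSS)(KS(KK(II)S(SI(KI)(KI(KK))))(I(SS)I(KK(II)S(SI(KI)(KI(KK))))))
  [13] S(SSS)(S(I(SS)I(KK(II)S(SI(KI)(KI(KK))))))
  [14] S(SSS)(S(SSI(KK(II)S(SI(KI)(KI(KK))))))
  [15] S(SSS)(S(S(KK(II)S(SI(KI)(KI(KK))))(I(KK(II)S(SI(KI)(KI(KK)))))))
  [16] S(SSS)(S(S(KS(SI(KI)(KI(KK))))(I(KK(II)S(SI(KI)(KI(KK)))))))
  [17] S(SSS)(S(SS(I(KK(II)S(SI(KI)(KI(KK)))))))
  [18] S(SSS)(S(SS(KK(II)S(SI(KI)(KI(KK))))))
  [19] S(SSS)(S(SS(KS(SI(KI)(KI(KK))))))
  [20] S(SSS)(S(SSS))

Term B:
  start: S(SSS)(S(SS(KK(II)S(SI(KI)(KI(KK))))))
  [1] S(SSS)(S(SS(KS(SI(KI)(KI(KK))))))
  [2] S(SSS)(S(SSS))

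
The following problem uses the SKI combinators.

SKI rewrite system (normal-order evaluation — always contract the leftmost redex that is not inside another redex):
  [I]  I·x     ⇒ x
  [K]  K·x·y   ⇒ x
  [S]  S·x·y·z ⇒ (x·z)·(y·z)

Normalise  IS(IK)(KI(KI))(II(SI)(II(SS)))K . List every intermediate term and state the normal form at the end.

Answer: normal form = K(SSK)  (in 10 steps)

Reduction:
  start: IS(IK)(KI(KI))(II(SI)(II(SS)))K
  step 1: S(IK)(KI(KI))(II(SI)(II(SS)))K
  step 2: IK(II(SI)(II(SS)))(KI(KI)(II(SI)(II(SS))))K
  step 3: K(II(SI)(II(SS)))(KI(KI)(II(SI)(II(SS))))K
  step 4: II(SI)(II(SS))K
  step 5: I(SI)(II(SS))K
  step 6: SI(II(SS))K
  step 7: IK(II(SS)K)
  step 8: K(II(SS)K)
  step 9: K(I(SS)K)
  step 10: K(SSK)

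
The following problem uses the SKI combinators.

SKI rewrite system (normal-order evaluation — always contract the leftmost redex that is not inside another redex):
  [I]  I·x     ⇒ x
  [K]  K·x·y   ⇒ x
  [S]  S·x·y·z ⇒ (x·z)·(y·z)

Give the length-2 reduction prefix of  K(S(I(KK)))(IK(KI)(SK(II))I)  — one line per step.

Answer: after 2 steps: S(KK)

Working:
  start: K(S(I(KK)))(IK(KI)(SK(II))I)
  [1] S(I(KK))
  [2] S(KK)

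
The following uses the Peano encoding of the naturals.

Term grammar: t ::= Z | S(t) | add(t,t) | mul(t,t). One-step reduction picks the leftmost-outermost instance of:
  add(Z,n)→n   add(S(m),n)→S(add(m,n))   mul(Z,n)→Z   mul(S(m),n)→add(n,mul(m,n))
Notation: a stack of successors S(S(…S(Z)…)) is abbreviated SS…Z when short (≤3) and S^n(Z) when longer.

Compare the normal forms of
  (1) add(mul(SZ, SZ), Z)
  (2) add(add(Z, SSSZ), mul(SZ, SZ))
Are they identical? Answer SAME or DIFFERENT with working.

Term A:
  start: add(mul(SZ, SZ), Z)
  step 1: add(add(SZ, mul(Z, SZ)), Z)
  step 2: add(S(add(Z, mul(Z, SZ))), Z)
  step 3: S(add(add(Z, mul(Z, SZ)), Z))
  step 4: S(add(mul(Z, SZ), Z))
  step 5: S(add(Z, Z))
  step 6: SZ

Term B:
  start: add(add(Z, SSSZ), mul(SZ, SZ))
  step 1: add(SSSZ, mul(SZ, SZ))
  step 2: S(add(SSZ, mul(SZ, SZ)))
  step 3: S(S(add(SZ, mul(SZ, SZ))))
  step 4: S(S(S(add(Z, mul(SZ, SZ)))))
  step 5: S(S(S(mul(SZ, SZ))))
  step 6: S(S(S(add(SZ, mul(Z, SZ)))))
  step 7: S(S(S(S(add(Z, mul(Z, SZ))))))
  step 8: S(S(S(S(mul(Z, SZ)))))
  step 9: S^4(Z)

Answer: DIFFERENT — A ⇓ SZ, B ⇓ S^4(Z)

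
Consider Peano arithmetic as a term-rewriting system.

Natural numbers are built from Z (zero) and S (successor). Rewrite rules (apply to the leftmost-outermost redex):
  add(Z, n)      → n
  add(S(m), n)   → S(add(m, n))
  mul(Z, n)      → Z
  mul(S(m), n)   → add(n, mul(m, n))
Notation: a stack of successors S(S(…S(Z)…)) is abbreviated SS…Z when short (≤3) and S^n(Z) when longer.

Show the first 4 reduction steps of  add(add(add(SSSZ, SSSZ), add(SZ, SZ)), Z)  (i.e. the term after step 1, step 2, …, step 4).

Answer: after 4 steps: S(add(add(S(add(SZ, SSSZ)), add(SZ, SZ)), Z))

Reduction:
  start: add(add(add(SSSZ, SSSZ), add(SZ, SZ)), Z)
  →1  add(add(S(add(SSZ, SSSZ)), add(SZ, SZ)), Z)
  →2  add(S(add(add(SSZ, SSSZ), add(SZ, SZ))), Z)
  →3  S(add(add(add(SSZ, SSSZ), add(SZ, SZ)), Z))
  →4  S(add(add(S(add(SZ, SSSZ)), add(SZ, SZ)), Z))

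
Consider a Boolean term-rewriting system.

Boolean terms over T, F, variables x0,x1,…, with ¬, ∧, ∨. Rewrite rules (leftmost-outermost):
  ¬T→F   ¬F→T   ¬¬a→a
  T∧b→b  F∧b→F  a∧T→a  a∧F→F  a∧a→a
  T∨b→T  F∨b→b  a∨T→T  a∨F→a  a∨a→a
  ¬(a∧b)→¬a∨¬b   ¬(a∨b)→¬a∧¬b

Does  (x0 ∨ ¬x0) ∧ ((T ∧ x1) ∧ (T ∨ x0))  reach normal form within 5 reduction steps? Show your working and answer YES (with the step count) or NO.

  start: (x0 ∨ ¬x0) ∧ ((T ∧ x1) ∧ (T ∨ x0))
  →1  (x0 ∨ ¬x0) ∧ (x1 ∧ (T ∨ x0))
  →2  (x0 ∨ ¬x0) ∧ (x1 ∧ T)
  →3  (x0 ∨ ¬x0) ∧ x1

Answer: YES — reaches normal form (x0 ∨ ¬x0) ∧ x1 in 3 ≤ 5 steps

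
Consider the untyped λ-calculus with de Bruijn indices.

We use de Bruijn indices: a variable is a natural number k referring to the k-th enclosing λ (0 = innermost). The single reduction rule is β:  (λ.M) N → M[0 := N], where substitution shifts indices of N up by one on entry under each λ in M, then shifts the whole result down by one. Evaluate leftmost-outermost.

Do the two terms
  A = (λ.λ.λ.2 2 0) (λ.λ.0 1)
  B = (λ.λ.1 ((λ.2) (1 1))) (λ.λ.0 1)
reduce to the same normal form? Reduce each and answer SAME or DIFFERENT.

Answer: SAME — A ⇓ λ.λ.0 (λ.λ.0 1), B ⇓ λ.λ.0 (λ.λ.0 1)

Derivation:
Term A:
  start: (λ.λ.λ.2 2 0) (λ.λ.0 1)
  →1  λ.λ.(λ.λ.0 1) (λ.λ.0 1) 0
  →2  λ.λ.(λ.0 (λ.λ.0 1)) 0
  →3  λ.λ.0 (λ.λ.0 1)

Term B:
  start: (λ.λ.1 ((λ.2) (1 1))) (λ.λ.0 1)
  →1  λ.(λ.λ.0 1) ((λ.λ.λ.0 1) ((λ.λ.0 1) (λ.λ.0 1)))
  →2  λ.λ.0 ((λ.λ.λ.0 1) ((λ.λ.0 1) (λ.λ.0 1)))
  →3  λ.λ.0 (λ.λ.0 1)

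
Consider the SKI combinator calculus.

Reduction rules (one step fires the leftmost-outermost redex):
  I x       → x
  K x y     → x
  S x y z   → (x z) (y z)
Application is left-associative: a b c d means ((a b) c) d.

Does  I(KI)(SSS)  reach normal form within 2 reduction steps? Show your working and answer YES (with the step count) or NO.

Answer: YES — reaches normal form I in 2 ≤ 2 steps

Derivation:
  start: I(KI)(SSS)
  [1] KI(SSS)
  [2] I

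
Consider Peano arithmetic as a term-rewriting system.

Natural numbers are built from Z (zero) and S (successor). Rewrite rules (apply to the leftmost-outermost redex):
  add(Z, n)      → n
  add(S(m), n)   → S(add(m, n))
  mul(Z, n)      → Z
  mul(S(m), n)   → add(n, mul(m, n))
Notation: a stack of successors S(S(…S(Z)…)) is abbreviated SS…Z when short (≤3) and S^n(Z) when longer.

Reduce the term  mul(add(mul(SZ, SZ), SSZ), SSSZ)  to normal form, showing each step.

Answer: normal form = S^9(Z)  (in 22 steps)

Working:
  start: mul(add(mul(SZ, SZ), SSZ), SSSZ)
  step 1: mul(add(add(SZ, mul(Z, SZ)), SSZ), SSSZ)
  step 2: mul(add(S(add(Z, mul(Z, SZ))), SSZ), SSSZ)
  step 3: mul(S(add(add(Z, mul(Z, SZ)), SSZ)), SSSZ)
  step 4: add(SSSZ, mul(add(add(Z, mul(Z, SZ)), SSZ), SSSZ))
  step 5: S(add(SSZ, mul(add(add(Z, mul(Z, SZ)), SSZ), SSSZ)))
  step 6: S(S(add(SZ, mul(add(add(Z, mul(Z, SZ)), SSZ), SSSZ))))
  step 7: S(S(S(add(Z, mul(add(add(Z, mul(Z, SZ)), SSZ), SSSZ)))))
  step 8: S(S(S(mul(add(add(Z, mul(Z, SZ)), SSZ), SSSZ))))
  step 9: S(S(S(mul(add(mul(Z, SZ), SSZ), SSSZ))))
  step 10: S(S(S(mul(add(Z, SSZ), SSSZ))))
  step 11: S(S(S(mul(SSZ, SSSZ))))
  step 12: S(S(S(add(SSSZ, mul(SZ, SSSZ)))))
  step 13: S(S(S(S(add(SSZ, mul(SZ, SSSZ))))))
  step 14: S(S(S(S(S(add(SZ, mul(SZ, SSSZ)))))))
  step 15: S(S(S(S(S(S(add(Z, mul(SZ, SSSZ))))))))
  step 16: S(S(S(S(S(S(mul(SZ, SSSZ)))))))
  step 17: S(S(S(S(S(S(add(SSSZ, mul(Z, SSSZ))))))))
  step 18: S(S(S(S(S(S(S(add(SSZ, mul(Z, SSSZ)))))))))
  step 19: S(S(S(S(S(S(S(S(add(SZ, mul(Z, SSSZ))))))))))
  step 20: S(S(S(S(S(S(S(S(S(add(Z, mul(Z, SSSZ)))))))))))
  step 21: S(S(S(S(S(S(S(S(S(mul(Z, SSSZ))))))))))
  step 22: S^9(Z)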